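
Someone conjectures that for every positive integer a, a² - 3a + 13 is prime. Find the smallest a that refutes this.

a = 12

We need the least positive integer a for which a² - 3a + 13 is not prime.
For a = 1, 2, 3, 4, …, 9, 10, 11 the conclusion holds.
a = 12: a² - 3a + 13 = 121 = 11 × 11, composite.
So a = 12 is the smallest counterexample.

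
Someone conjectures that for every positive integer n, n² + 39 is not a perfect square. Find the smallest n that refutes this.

n = 5

Check each positive integer n in order until n² + 39 is a perfect square.
n = 1: 1² + 39 = 40, not a perfect square.
n = 2: 2² + 39 = 43, not a perfect square.
n = 3: 3² + 39 = 48, not a perfect square.
n = 4: 4² + 39 = 55, not a perfect square.
n = 5: 5² + 39 = 64 = 8², a perfect square.
So n = 5 is the smallest counterexample.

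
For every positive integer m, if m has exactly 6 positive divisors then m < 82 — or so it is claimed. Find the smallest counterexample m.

m = 92

A counterexample is any positive integer m such that m has exactly 6 positive divisors but the claim fails; we check each in order.
For m = 12, 18, 20, 28, …, 68, 75, 76 the conclusion holds.
m = 92: τ(92) = 6; 92 ≥ 82.
Thus m = 92 disproves the claim, and no smaller m works.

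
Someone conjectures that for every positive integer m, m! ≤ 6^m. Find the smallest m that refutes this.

A counterexample is any positive integer m such that m! > 6^m; we check each in order.
For m = 1, 2, 3, 4, …, 11, 12, 13 the conclusion holds.
m = 14: m! = 87178291200 and 6^m = 78364164096, so 87178291200 > 78364164096.

m = 14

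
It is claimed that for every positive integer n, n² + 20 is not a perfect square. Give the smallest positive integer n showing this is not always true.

We need the least positive integer n for which n² + 20 is a perfect square.
n = 1: 1² + 20 = 21, not a perfect square.
n = 2: 2² + 20 = 24, not a perfect square.
n = 3: 3² + 20 = 29, not a perfect square.
n = 4: 4² + 20 = 36 = 6², a perfect square.

n = 4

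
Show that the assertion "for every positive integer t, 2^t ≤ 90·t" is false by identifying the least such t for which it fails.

We need the least positive integer t for which 2^t > 90·t.
The first 9 eligible values, up to t = 9, all satisfy the conclusion.
t = 10: 2^t = 1024 and 90·t = 900, so 1024 > 900.
Thus t = 10 disproves the claim, and no smaller t works.

t = 10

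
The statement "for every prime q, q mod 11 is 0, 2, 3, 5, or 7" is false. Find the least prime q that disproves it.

q = 17

Check each prime q in order until the claim fails.
q = 2: 2 mod 11 = 2.
q = 3: 3 mod 11 = 3.
q = 5: 5 mod 11 = 5.
q = 7: 7 mod 11 = 7.
q = 11: 11 mod 11 = 0.
q = 13: 13 mod 11 = 2.
q = 17: 17 mod 11 = 6 — not in {0, 2, 3, 5, 7}.
Hence q = 17 is a counterexample.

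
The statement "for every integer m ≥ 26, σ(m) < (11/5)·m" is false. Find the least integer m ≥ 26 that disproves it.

m = 30

For m = 26, 27, 28, 29 the conclusion holds.
m = 30: σ(30) = 72; 72 ≥ 66.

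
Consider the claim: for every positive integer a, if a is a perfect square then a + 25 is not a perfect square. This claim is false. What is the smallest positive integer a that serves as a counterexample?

a = 144

A counterexample is any positive integer a such that a is a perfect square but a + 25 is a perfect square; we check each in order.
For a = 1, 4, 9, 16, …, 81, 100, 121 the conclusion holds.
a = 144: 144 = 12² and 144 + 25 = 169 = 13².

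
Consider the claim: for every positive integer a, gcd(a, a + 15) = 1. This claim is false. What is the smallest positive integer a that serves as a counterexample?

We need the least positive integer a for which gcd(a, a + 15) > 1.
a = 1: gcd(1, 16) = 1.
a = 2: gcd(2, 17) = 1.
a = 3: gcd(3, 18) = 3.

a = 3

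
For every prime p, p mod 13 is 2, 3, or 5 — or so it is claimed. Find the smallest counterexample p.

p = 2: 2 mod 13 = 2.
p = 3: 3 mod 13 = 3.
p = 5: 5 mod 13 = 5.
p = 7: 7 mod 13 = 7 — not in {2, 3, 5}.
Thus p = 7 disproves the claim, and no smaller p works.

p = 7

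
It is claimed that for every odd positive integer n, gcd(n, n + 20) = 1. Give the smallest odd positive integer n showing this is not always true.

n = 5

A counterexample is any odd positive integer n such that gcd(n, n + 20) > 1; we check each in order.
n = 1: gcd(1, 21) = 1.
n = 3: gcd(3, 23) = 1.
n = 5: gcd(5, 25) = 5.
Thus n = 5 disproves the claim, and no smaller n works.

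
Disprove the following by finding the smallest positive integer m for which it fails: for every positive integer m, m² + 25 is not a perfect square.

m = 12

Check each positive integer m in order until m² + 25 is a perfect square.
For m = 1, 2, 3, 4, …, 9, 10, 11 the conclusion holds.
m = 12: 12² + 25 = 169 = 13², a perfect square.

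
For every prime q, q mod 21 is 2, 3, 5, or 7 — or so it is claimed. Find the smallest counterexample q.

We need the least prime q for which the claim fails.
q = 2: 2 mod 21 = 2.
q = 3: 3 mod 21 = 3.
q = 5: 5 mod 21 = 5.
q = 7: 7 mod 21 = 7.
q = 11: 11 mod 21 = 11 — not in {2, 3, 5, 7}.

q = 11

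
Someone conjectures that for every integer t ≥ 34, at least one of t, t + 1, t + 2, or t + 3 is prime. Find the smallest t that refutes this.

A counterexample is any integer t ≥ 34 such that t, t + 1, t + 2, t + 3 are all composite; we check each in order.
The first 14 eligible values, up to t = 47, all satisfy the conclusion.
t = 48: 48 = 2 × 24; 49 = 7 × 7; 50 = 2 × 25; 51 = 3 × 17 — all composite.
Thus t = 48 disproves the claim, and no smaller t works.

t = 48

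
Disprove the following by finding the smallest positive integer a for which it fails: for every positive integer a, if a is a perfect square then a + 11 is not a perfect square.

Check each positive integer a in order until a is a perfect square but a + 11 is a perfect square.
The first 4 eligible values, up to a = 16, all satisfy the conclusion.
a = 25: 25 = 5² and 25 + 11 = 36 = 6².

a = 25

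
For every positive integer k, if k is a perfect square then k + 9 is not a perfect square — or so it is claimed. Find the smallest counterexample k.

A counterexample is any positive integer k such that k is a perfect square but k + 9 is a perfect square; we check each in order.
k = 1: 1 + 9 = 10, not a perfect square.
k = 4: 4 + 9 = 13, not a perfect square.
k = 9: 9 + 9 = 18, not a perfect square.
k = 16: 16 = 4² and 16 + 9 = 25 = 5².

k = 16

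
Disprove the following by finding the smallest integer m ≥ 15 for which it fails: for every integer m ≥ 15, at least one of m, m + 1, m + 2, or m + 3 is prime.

m = 24

Check each integer m ≥ 15 in order until m, m + 1, m + 2, m + 3 are all composite.
For m = 15, 16, 17, 18, 19, 20, 21, 22, 23 the conclusion holds.
m = 24: 24 = 2 × 12; 25 = 5 × 5; 26 = 2 × 13; 27 = 3 × 9 — all composite.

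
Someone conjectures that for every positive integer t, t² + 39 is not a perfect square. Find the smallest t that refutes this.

A counterexample is any positive integer t such that t² + 39 is a perfect square; we check each in order.
t = 1: 1² + 39 = 40, not a perfect square.
t = 2: 2² + 39 = 43, not a perfect square.
t = 3: 3² + 39 = 48, not a perfect square.
t = 4: 4² + 39 = 55, not a perfect square.
t = 5: 5² + 39 = 64 = 8², a perfect square.
So t = 5 is the smallest counterexample.

t = 5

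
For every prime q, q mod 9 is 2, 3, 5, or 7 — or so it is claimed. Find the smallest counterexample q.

q = 13

q = 2: 2 mod 9 = 2.
q = 3: 3 mod 9 = 3.
q = 5: 5 mod 9 = 5.
q = 7: 7 mod 9 = 7.
q = 11: 11 mod 9 = 2.
q = 13: 13 mod 9 = 4 — not in {2, 3, 5, 7}.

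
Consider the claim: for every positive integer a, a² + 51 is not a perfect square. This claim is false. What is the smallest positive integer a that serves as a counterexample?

For a = 1, 2, 3, 4, 5, 6 the conclusion holds.
a = 7: 7² + 51 = 100 = 10², a perfect square.
Thus a = 7 disproves the claim, and no smaller a works.

a = 7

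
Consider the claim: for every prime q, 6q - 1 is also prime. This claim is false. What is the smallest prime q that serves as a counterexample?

q = 11

The first 4 eligible values, up to q = 7, all satisfy the conclusion.
q = 11: 6q - 1 = 65 = 5 × 13, not prime.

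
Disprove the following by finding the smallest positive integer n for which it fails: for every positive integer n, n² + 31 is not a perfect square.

The first 14 eligible values, up to n = 14, all satisfy the conclusion.
n = 15: 15² + 31 = 256 = 16², a perfect square.

n = 15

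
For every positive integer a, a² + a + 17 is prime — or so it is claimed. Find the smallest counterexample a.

Check each positive integer a in order until a² + a + 17 is not prime.
The first 15 eligible values, up to a = 15, all satisfy the conclusion.
a = 16: a² + a + 17 = 289 = 17 × 17, composite.
Thus a = 16 disproves the claim, and no smaller a works.

a = 16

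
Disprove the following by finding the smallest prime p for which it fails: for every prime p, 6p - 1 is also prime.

A counterexample is any prime p such that 6p - 1 is not prime; we check each in order.
The first 4 eligible values, up to p = 7, all satisfy the conclusion.
p = 11: 6p - 1 = 65 = 5 × 13, not prime.

p = 11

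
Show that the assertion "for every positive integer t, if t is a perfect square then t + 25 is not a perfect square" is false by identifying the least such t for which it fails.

t = 144

For t = 1, 4, 9, 16, …, 81, 100, 121 the conclusion holds.
t = 144: 144 = 12² and 144 + 25 = 169 = 13².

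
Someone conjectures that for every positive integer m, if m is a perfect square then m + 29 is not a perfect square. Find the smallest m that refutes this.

m = 196

We need the least positive integer m for which m is a perfect square but m + 29 is a perfect square.
The first 13 eligible values, up to m = 169, all satisfy the conclusion.
m = 196: 196 = 14² and 196 + 29 = 225 = 15².
Hence m = 196 is a counterexample.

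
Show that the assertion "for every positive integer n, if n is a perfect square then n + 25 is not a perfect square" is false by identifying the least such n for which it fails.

n = 144

Check each positive integer n in order until n is a perfect square but n + 25 is a perfect square.
For n = 1, 4, 9, 16, …, 81, 100, 121 the conclusion holds.
n = 144: 144 = 12² and 144 + 25 = 169 = 13².
Hence n = 144 is a counterexample.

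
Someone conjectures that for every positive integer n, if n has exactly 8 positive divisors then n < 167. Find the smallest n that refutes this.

We need the least positive integer n for which n has exactly 8 positive divisors but the claim fails.
For n = 24, 30, 40, 42, …, 152, 154, 165 the conclusion holds.
n = 170: τ(170) = 8; 170 ≥ 167.

n = 170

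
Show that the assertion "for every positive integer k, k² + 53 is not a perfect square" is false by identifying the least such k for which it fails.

Check each positive integer k in order until k² + 53 is a perfect square.
The first 25 eligible values, up to k = 25, all satisfy the conclusion.
k = 26: 26² + 53 = 729 = 27², a perfect square.
Hence k = 26 is a counterexample.

k = 26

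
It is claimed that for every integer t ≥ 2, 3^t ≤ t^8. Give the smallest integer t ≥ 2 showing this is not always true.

For t = 2, 3, 4, 5, …, 20, 21, 22 the conclusion holds.
t = 23: 3^t = 94143178827 and t^8 = 78310985281, so 94143178827 > 78310985281.
So t = 23 is the smallest counterexample.

t = 23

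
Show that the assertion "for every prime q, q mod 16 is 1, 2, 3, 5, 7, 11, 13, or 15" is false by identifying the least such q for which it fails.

q = 41

Check each prime q in order until the claim fails.
For q = 2, 3, 5, 7, …, 29, 31, 37 the conclusion holds.
q = 41: 41 mod 16 = 9 — not in {1, 2, 3, 5, 7, 11, 13, 15}.
Thus q = 41 disproves the claim, and no smaller q works.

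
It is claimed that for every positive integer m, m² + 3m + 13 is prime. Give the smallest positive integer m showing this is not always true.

m = 9

A counterexample is any positive integer m such that m² + 3m + 13 is not prime; we check each in order.
The first 8 eligible values, up to m = 8, all satisfy the conclusion.
m = 9: m² + 3m + 13 = 121 = 11 × 11, composite.
Thus m = 9 disproves the claim, and no smaller m works.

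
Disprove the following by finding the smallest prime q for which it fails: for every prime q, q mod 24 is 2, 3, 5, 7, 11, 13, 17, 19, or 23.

We need the least prime q for which the claim fails.
The first 20 eligible values, up to q = 71, all satisfy the conclusion.
q = 73: 73 mod 24 = 1 — not in {2, 3, 5, 7, 11, 13, 17, 19, 23}.
Hence q = 73 is a counterexample.

q = 73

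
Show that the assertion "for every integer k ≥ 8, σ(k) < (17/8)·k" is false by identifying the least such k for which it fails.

k = 8: σ(8) = 15; 15 < 17.
k = 9: σ(9) = 13; 13 < 153/8.
k = 10: σ(10) = 18; 18 < 85/4.
k = 11: σ(11) = 12; 12 < 187/8.
k = 12: σ(12) = 28; 28 ≥ 51/2.

k = 12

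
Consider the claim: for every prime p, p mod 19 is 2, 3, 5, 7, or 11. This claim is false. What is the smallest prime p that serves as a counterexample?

Check each prime p in order until the claim fails.
The first 5 eligible values, up to p = 11, all satisfy the conclusion.
p = 13: 13 mod 19 = 13 — not in {2, 3, 5, 7, 11}.
Hence p = 13 is a counterexample.

p = 13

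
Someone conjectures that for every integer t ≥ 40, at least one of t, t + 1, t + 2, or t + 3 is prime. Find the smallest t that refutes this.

Check each integer t ≥ 40 in order until t, t + 1, t + 2, t + 3 are all composite.
For t = 40, 41, 42, 43, 44, 45, 46, 47 the conclusion holds.
t = 48: 48 = 2 × 24; 49 = 7 × 7; 50 = 2 × 25; 51 = 3 × 17 — all composite.
Hence t = 48 is a counterexample.

t = 48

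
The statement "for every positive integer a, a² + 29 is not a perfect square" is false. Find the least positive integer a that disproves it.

a = 14

We need the least positive integer a for which a² + 29 is a perfect square.
The first 13 eligible values, up to a = 13, all satisfy the conclusion.
a = 14: 14² + 29 = 225 = 15², a perfect square.
Thus a = 14 disproves the claim, and no smaller a works.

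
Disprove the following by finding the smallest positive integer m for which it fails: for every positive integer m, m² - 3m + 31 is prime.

m = 4

Check each positive integer m in order until m² - 3m + 31 is not prime.
m = 1: m² - 3m + 31 = 29, prime.
m = 2: m² - 3m + 31 = 29, prime.
m = 3: m² - 3m + 31 = 31, prime.
m = 4: m² - 3m + 31 = 35 = 5 × 7, composite.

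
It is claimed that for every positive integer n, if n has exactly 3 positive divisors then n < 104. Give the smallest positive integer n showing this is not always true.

We need the least positive integer n for which n has exactly 3 positive divisors but the claim fails.
For n = 4, 9, 25, 49 the conclusion holds.
n = 121: τ(121) = 3; 121 ≥ 104.

n = 121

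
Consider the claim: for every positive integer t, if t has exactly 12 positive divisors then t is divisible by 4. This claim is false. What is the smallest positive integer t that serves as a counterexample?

t = 90

Check each positive integer t in order until t has exactly 12 positive divisors but t is not divisible by 4.
For t = 60, 72, 84 the conclusion holds.
t = 90: τ(90) = 12; 90 mod 4 = 2.
Hence t = 90 is a counterexample.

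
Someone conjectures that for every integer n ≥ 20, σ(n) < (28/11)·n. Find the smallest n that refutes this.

Check each integer n ≥ 20 in order until the claim fails.
The first 28 eligible values, up to n = 47, all satisfy the conclusion.
n = 48: σ(48) = 124; 124 ≥ 1344/11.
So n = 48 is the smallest counterexample.

n = 48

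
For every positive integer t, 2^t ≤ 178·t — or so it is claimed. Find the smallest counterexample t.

We need the least positive integer t for which 2^t > 178·t.
For t = 1, 2, 3, 4, 5, 6, 7, 8, 9, 10 the conclusion holds.
t = 11: 2^t = 2048 and 178·t = 1958, so 2048 > 1958.

t = 11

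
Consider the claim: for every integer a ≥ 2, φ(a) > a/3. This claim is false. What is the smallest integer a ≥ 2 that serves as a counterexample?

a = 6

Check each integer a ≥ 2 in order until the claim fails.
For a = 2, 3, 4, 5 the conclusion holds.
a = 6: φ(6) = 2 and 6/3 = 2, so φ(6) ≤ 6/3.
So a = 6 is the smallest counterexample.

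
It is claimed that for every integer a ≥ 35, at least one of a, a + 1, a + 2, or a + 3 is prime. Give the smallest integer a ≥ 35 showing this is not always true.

a = 48

The first 13 eligible values, up to a = 47, all satisfy the conclusion.
a = 48: 48 = 2 × 24; 49 = 7 × 7; 50 = 2 × 25; 51 = 3 × 17 — all composite.
Thus a = 48 disproves the claim, and no smaller a works.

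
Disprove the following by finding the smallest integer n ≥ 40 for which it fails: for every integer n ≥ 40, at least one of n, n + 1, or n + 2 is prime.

n = 40: 41 is prime.
n = 41: 41 is prime.
n = 42: 43 is prime.
n = 43: 43 is prime.
n = 44: 44 = 2 × 22; 45 = 3 × 15; 46 = 2 × 23 — all composite.
Hence n = 44 is a counterexample.

n = 44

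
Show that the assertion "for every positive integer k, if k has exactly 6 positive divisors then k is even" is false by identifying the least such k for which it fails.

For k = 12, 18, 20, 28, 32, 44 the conclusion holds.
k = 45: divisors of 45: 1, 3, 5, 9, 15, 45; 45 is odd.
Thus k = 45 disproves the claim, and no smaller k works.

k = 45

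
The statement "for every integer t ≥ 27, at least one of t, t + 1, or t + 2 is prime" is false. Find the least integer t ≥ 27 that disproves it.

t = 32

A counterexample is any integer t ≥ 27 such that t, t + 1, t + 2 are all composite; we check each in order.
t = 27: 29 is prime.
t = 28: 29 is prime.
t = 29: 29 is prime.
t = 30: 31 is prime.
t = 31: 31 is prime.
t = 32: 32 = 2 × 16; 33 = 3 × 11; 34 = 2 × 17 — all composite.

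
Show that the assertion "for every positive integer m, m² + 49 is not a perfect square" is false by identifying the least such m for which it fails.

m = 24

For m = 1, 2, 3, 4, …, 21, 22, 23 the conclusion holds.
m = 24: 24² + 49 = 625 = 25², a perfect square.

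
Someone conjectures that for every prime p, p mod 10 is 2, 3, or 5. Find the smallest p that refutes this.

p = 7

For p = 2, 3, 5 the conclusion holds.
p = 7: 7 mod 10 = 7 — not in {2, 3, 5}.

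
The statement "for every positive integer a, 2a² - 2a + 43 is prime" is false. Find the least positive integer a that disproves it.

a = 3

We need the least positive integer a for which 2a² - 2a + 43 is not prime.
For a = 1, 2 the conclusion holds.
a = 3: 2a² - 2a + 43 = 55 = 5 × 11, composite.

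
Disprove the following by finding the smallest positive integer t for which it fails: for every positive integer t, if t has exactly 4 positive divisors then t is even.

t = 15

A counterexample is any positive integer t such that t has exactly 4 positive divisors but t is odd; we check each in order.
t = 6: divisors of 6: 1, 2, 3, 6; 6 is even.
t = 8: divisors of 8: 1, 2, 4, 8; 8 is even.
t = 10: divisors of 10: 1, 2, 5, 10; 10 is even.
t = 14: divisors of 14: 1, 2, 7, 14; 14 is even.
t = 15: divisors of 15: 1, 3, 5, 15; 15 is odd.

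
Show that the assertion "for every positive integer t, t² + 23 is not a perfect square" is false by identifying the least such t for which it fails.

For t = 1, 2, 3, 4, 5, 6, 7, 8, 9, 10 the conclusion holds.
t = 11: 11² + 23 = 144 = 12², a perfect square.

t = 11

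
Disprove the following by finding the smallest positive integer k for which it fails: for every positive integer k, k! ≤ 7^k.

k = 17

For k = 1, 2, 3, 4, …, 14, 15, 16 the conclusion holds.
k = 17: k! = 355687428096000 and 7^k = 232630513987207, so 355687428096000 > 232630513987207.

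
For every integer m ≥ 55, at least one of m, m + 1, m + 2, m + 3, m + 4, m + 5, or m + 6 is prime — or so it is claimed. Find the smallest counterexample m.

m = 90

For m = 55, 56, 57, 58, …, 87, 88, 89 the conclusion holds.
m = 90: 90 = 2 × 45; 91 = 7 × 13; 92 = 2 × 46; 93 = 3 × 31; 94 = 2 × 47; 95 = 5 × 19; 96 = 2 × 48 — all composite.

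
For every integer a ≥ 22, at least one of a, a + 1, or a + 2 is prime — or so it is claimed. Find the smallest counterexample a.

a = 24

A counterexample is any integer a ≥ 22 such that a, a + 1, a + 2 are all composite; we check each in order.
For a = 22, 23 the conclusion holds.
a = 24: 24 = 2 × 12; 25 = 5 × 5; 26 = 2 × 13 — all composite.
Hence a = 24 is a counterexample.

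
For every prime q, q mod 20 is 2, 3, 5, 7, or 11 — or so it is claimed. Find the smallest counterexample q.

Check each prime q in order until the claim fails.
The first 5 eligible values, up to q = 11, all satisfy the conclusion.
q = 13: 13 mod 20 = 13 — not in {2, 3, 5, 7, 11}.

q = 13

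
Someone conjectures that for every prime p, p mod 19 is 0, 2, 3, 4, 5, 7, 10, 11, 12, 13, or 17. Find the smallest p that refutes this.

p = 37

Check each prime p in order until the claim fails.
For p = 2, 3, 5, 7, …, 23, 29, 31 the conclusion holds.
p = 37: 37 mod 19 = 18 — not in {0, 2, 3, 4, 5, 7, 10, 11, 12, 13, 17}.
Thus p = 37 disproves the claim, and no smaller p works.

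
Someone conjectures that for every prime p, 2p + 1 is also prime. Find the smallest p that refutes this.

p = 7

For p = 2, 3, 5 the conclusion holds.
p = 7: 2p + 1 = 15 = 3 × 5, not prime.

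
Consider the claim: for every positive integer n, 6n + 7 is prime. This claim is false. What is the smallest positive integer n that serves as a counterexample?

We need the least positive integer n for which 6n + 7 is not prime.
n = 1: 6n + 7 = 13, prime.
n = 2: 6n + 7 = 19, prime.
n = 3: 6n + 7 = 25 = 5 × 5, composite.

n = 3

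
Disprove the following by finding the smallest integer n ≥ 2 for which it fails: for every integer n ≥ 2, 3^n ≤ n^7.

n = 19

We need the least integer n ≥ 2 for which 3^n > n^7.
For n = 2, 3, 4, 5, …, 16, 17, 18 the conclusion holds.
n = 19: 3^n = 1162261467 and n^7 = 893871739, so 1162261467 > 893871739.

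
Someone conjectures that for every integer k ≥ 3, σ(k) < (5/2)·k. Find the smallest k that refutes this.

k = 24

Check each integer k ≥ 3 in order until the claim fails.
For k = 3, 4, 5, 6, …, 21, 22, 23 the conclusion holds.
k = 24: σ(24) = 60; 60 ≥ 60.
Hence k = 24 is a counterexample.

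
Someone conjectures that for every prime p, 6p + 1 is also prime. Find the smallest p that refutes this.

The first 7 eligible values, up to p = 17, all satisfy the conclusion.
p = 19: 6p + 1 = 115 = 5 × 23, not prime.

p = 19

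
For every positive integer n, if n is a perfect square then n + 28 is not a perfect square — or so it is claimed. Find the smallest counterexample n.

For n = 1, 4, 9, 16, 25 the conclusion holds.
n = 36: 36 = 6² and 36 + 28 = 64 = 8².

n = 36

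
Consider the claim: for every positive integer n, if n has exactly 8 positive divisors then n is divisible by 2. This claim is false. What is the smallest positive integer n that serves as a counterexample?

n = 105

The first 12 eligible values, up to n = 104, all satisfy the conclusion.
n = 105: τ(105) = 8; 105 mod 2 = 1.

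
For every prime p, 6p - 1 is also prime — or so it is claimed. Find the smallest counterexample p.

p = 11

Check each prime p in order until 6p - 1 is not prime.
p = 2: 6p - 1 = 11, prime.
p = 3: 6p - 1 = 17, prime.
p = 5: 6p - 1 = 29, prime.
p = 7: 6p - 1 = 41, prime.
p = 11: 6p - 1 = 65 = 5 × 13, not prime.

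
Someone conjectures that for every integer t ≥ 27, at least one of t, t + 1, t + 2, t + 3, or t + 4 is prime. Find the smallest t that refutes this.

t = 32

The first 5 eligible values, up to t = 31, all satisfy the conclusion.
t = 32: 32 = 2 × 16; 33 = 3 × 11; 34 = 2 × 17; 35 = 5 × 7; 36 = 2 × 18 — all composite.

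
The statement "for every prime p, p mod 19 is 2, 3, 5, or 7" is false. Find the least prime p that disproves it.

Check each prime p in order until the claim fails.
The first 4 eligible values, up to p = 7, all satisfy the conclusion.
p = 11: 11 mod 19 = 11 — not in {2, 3, 5, 7}.
Hence p = 11 is a counterexample.

p = 11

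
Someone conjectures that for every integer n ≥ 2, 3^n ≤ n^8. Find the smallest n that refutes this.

n = 23

For n = 2, 3, 4, 5, …, 20, 21, 22 the conclusion holds.
n = 23: 3^n = 94143178827 and n^8 = 78310985281, so 94143178827 > 78310985281.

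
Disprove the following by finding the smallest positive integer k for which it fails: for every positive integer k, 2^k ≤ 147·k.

Check each positive integer k in order until 2^k > 147·k.
The first 10 eligible values, up to k = 10, all satisfy the conclusion.
k = 11: 2^k = 2048 and 147·k = 1617, so 2048 > 1617.
Thus k = 11 disproves the claim, and no smaller k works.

k = 11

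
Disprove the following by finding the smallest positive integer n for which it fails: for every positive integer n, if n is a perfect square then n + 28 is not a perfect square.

n = 36

A counterexample is any positive integer n such that n is a perfect square but n + 28 is a perfect square; we check each in order.
For n = 1, 4, 9, 16, 25 the conclusion holds.
n = 36: 36 = 6² and 36 + 28 = 64 = 8².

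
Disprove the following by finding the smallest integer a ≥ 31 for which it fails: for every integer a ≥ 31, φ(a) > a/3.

a = 36

a = 31: φ(31) = 30 and 31/3 = 31/3, so φ(31) > 31/3.
a = 32: φ(32) = 16 and 32/3 = 32/3, so φ(32) > 32/3.
a = 33: φ(33) = 20 and 33/3 = 11, so φ(33) > 33/3.
a = 34: φ(34) = 16 and 34/3 = 34/3, so φ(34) > 34/3.
a = 35: φ(35) = 24 and 35/3 = 35/3, so φ(35) > 35/3.
a = 36: φ(36) = 12 and 36/3 = 12, so φ(36) ≤ 36/3.
Hence a = 36 is a counterexample.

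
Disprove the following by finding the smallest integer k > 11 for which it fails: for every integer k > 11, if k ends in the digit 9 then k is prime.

Check each integer k > 11 in order until k ends in the digit 9 but k is not prime.
k = 19: 19 ends in 9 and is prime.
k = 29: 29 ends in 9 and is prime.
k = 39: 39 ends in 9; 39 = 3 × 13, composite.

k = 39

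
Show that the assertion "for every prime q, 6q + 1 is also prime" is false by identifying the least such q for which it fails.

q = 19

A counterexample is any prime q such that 6q + 1 is not prime; we check each in order.
The first 7 eligible values, up to q = 17, all satisfy the conclusion.
q = 19: 6q + 1 = 115 = 5 × 23, not prime.
Thus q = 19 disproves the claim, and no smaller q works.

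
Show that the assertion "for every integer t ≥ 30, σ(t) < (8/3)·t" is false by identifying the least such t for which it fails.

t = 60

A counterexample is any integer t ≥ 30 such that the claim fails; we check each in order.
For t = 30, 31, 32, 33, …, 57, 58, 59 the conclusion holds.
t = 60: σ(60) = 168; 168 ≥ 160.
So t = 60 is the smallest counterexample.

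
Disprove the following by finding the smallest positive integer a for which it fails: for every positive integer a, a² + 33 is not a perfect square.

We need the least positive integer a for which a² + 33 is a perfect square.
For a = 1, 2, 3 the conclusion holds.
a = 4: 4² + 33 = 49 = 7², a perfect square.
So a = 4 is the smallest counterexample.

a = 4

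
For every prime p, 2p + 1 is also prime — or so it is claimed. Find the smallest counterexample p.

We need the least prime p for which 2p + 1 is not prime.
p = 2: 2p + 1 = 5, prime.
p = 3: 2p + 1 = 7, prime.
p = 5: 2p + 1 = 11, prime.
p = 7: 2p + 1 = 15 = 3 × 5, not prime.
Thus p = 7 disproves the claim, and no smaller p works.

p = 7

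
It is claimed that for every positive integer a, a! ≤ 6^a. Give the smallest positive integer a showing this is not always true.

Check each positive integer a in order until a! > 6^a.
The first 13 eligible values, up to a = 13, all satisfy the conclusion.
a = 14: a! = 87178291200 and 6^a = 78364164096, so 87178291200 > 78364164096.
Thus a = 14 disproves the claim, and no smaller a works.

a = 14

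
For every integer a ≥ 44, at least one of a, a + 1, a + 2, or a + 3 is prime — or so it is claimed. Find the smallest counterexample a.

a = 48

A counterexample is any integer a ≥ 44 such that a, a + 1, a + 2, a + 3 are all composite; we check each in order.
For a = 44, 45, 46, 47 the conclusion holds.
a = 48: 48 = 2 × 24; 49 = 7 × 7; 50 = 2 × 25; 51 = 3 × 17 — all composite.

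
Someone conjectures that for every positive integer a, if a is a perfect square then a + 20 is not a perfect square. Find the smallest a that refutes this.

We need the least positive integer a for which a is a perfect square but a + 20 is a perfect square.
a = 1: 1 + 20 = 21, not a perfect square.
a = 4: 4 + 20 = 24, not a perfect square.
a = 9: 9 + 20 = 29, not a perfect square.
a = 16: 16 = 4² and 16 + 20 = 36 = 6².
Thus a = 16 disproves the claim, and no smaller a works.

a = 16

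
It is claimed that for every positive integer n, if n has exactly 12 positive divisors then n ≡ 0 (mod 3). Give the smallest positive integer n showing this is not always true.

n = 140

n = 60: τ(60) = 12; 60 ≡ 0 (mod 3).
n = 72: τ(72) = 12; 72 ≡ 0 (mod 3).
n = 84: τ(84) = 12; 84 ≡ 0 (mod 3).
n = 90: τ(90) = 12; 90 ≡ 0 (mod 3).
n = 96: τ(96) = 12; 96 ≡ 0 (mod 3).
n = 108: τ(108) = 12; 108 ≡ 0 (mod 3).
n = 126: τ(126) = 12; 126 ≡ 0 (mod 3).
n = 132: τ(132) = 12; 132 ≡ 0 (mod 3).
n = 140: τ(140) = 12; 140 ≡ 2 (mod 3).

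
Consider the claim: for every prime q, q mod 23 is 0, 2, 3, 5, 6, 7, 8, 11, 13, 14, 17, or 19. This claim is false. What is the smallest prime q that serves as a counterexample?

q = 41

A counterexample is any prime q such that the claim fails; we check each in order.
The first 12 eligible values, up to q = 37, all satisfy the conclusion.
q = 41: 41 mod 23 = 18 — not in {0, 2, 3, 5, 6, 7, 8, 11, 13, 14, 17, 19}.
Hence q = 41 is a counterexample.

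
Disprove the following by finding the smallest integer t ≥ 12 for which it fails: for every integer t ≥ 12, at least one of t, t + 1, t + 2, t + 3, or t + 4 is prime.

t = 24

For t = 12, 13, 14, 15, …, 21, 22, 23 the conclusion holds.
t = 24: 24 = 2 × 12; 25 = 5 × 5; 26 = 2 × 13; 27 = 3 × 9; 28 = 2 × 14 — all composite.
So t = 24 is the smallest counterexample.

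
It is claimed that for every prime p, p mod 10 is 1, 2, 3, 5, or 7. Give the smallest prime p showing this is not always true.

A counterexample is any prime p such that the claim fails; we check each in order.
p = 2: 2 mod 10 = 2.
p = 3: 3 mod 10 = 3.
p = 5: 5 mod 10 = 5.
p = 7: 7 mod 10 = 7.
p = 11: 11 mod 10 = 1.
p = 13: 13 mod 10 = 3.
p = 17: 17 mod 10 = 7.
p = 19: 19 mod 10 = 9 — not in {1, 2, 3, 5, 7}.

p = 19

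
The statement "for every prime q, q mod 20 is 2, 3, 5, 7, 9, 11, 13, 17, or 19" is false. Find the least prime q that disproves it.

Check each prime q in order until the claim fails.
For q = 2, 3, 5, 7, …, 29, 31, 37 the conclusion holds.
q = 41: 41 mod 20 = 1 — not in {2, 3, 5, 7, 9, 11, 13, 17, 19}.

q = 41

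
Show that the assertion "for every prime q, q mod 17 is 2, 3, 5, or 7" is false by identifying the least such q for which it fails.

q = 11

q = 2: 2 mod 17 = 2.
q = 3: 3 mod 17 = 3.
q = 5: 5 mod 17 = 5.
q = 7: 7 mod 17 = 7.
q = 11: 11 mod 17 = 11 — not in {2, 3, 5, 7}.
Thus q = 11 disproves the claim, and no smaller q works.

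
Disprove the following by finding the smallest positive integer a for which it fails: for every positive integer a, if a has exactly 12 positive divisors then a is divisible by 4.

a = 90

A counterexample is any positive integer a such that a has exactly 12 positive divisors but a is not divisible by 4; we check each in order.
For a = 60, 72, 84 the conclusion holds.
a = 90: τ(90) = 12; 90 mod 4 = 2.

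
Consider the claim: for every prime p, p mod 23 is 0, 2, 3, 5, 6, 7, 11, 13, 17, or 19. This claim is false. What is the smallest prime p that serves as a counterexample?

p = 31

A counterexample is any prime p such that the claim fails; we check each in order.
For p = 2, 3, 5, 7, 11, 13, 17, 19, 23, 29 the conclusion holds.
p = 31: 31 mod 23 = 8 — not in {0, 2, 3, 5, 6, 7, 11, 13, 17, 19}.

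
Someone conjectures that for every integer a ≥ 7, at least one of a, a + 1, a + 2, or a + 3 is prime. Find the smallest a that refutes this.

Check each integer a ≥ 7 in order until a, a + 1, a + 2, a + 3 are all composite.
For a = 7, 8, 9, 10, …, 21, 22, 23 the conclusion holds.
a = 24: 24 = 2 × 12; 25 = 5 × 5; 26 = 2 × 13; 27 = 3 × 9 — all composite.

a = 24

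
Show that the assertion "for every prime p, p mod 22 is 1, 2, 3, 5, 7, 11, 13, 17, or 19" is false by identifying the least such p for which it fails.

The first 10 eligible values, up to p = 29, all satisfy the conclusion.
p = 31: 31 mod 22 = 9 — not in {1, 2, 3, 5, 7, 11, 13, 17, 19}.
Hence p = 31 is a counterexample.

p = 31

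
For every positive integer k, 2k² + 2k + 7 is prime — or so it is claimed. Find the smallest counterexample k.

Check each positive integer k in order until 2k² + 2k + 7 is not prime.
The first 5 eligible values, up to k = 5, all satisfy the conclusion.
k = 6: 2k² + 2k + 7 = 91 = 7 × 13, composite.

k = 6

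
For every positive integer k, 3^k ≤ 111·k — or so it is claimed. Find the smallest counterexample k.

Check each positive integer k in order until 3^k > 111·k.
For k = 1, 2, 3, 4, 5 the conclusion holds.
k = 6: 3^k = 729 and 111·k = 666, so 729 > 666.

k = 6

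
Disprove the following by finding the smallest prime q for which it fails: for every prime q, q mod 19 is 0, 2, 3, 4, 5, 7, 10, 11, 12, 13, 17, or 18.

A counterexample is any prime q such that the claim fails; we check each in order.
For q = 2, 3, 5, 7, …, 37, 41, 43 the conclusion holds.
q = 47: 47 mod 19 = 9 — not in {0, 2, 3, 4, 5, 7, 10, 11, 12, 13, 17, 18}.

q = 47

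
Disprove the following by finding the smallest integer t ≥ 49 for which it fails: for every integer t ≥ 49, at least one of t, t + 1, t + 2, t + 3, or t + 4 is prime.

A counterexample is any integer t ≥ 49 such that t, t + 1, t + 2, t + 3, t + 4 are all composite; we check each in order.
The first 5 eligible values, up to t = 53, all satisfy the conclusion.
t = 54: 54 = 2 × 27; 55 = 5 × 11; 56 = 2 × 28; 57 = 3 × 19; 58 = 2 × 29 — all composite.
So t = 54 is the smallest counterexample.

t = 54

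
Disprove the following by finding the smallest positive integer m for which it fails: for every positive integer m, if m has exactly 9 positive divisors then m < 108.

We need the least positive integer m for which m has exactly 9 positive divisors but the claim fails.
For m = 36, 100 the conclusion holds.
m = 196: τ(196) = 9; 196 ≥ 108.
So m = 196 is the smallest counterexample.

m = 196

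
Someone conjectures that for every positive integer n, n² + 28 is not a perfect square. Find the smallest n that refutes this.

A counterexample is any positive integer n such that n² + 28 is a perfect square; we check each in order.
For n = 1, 2, 3, 4, 5 the conclusion holds.
n = 6: 6² + 28 = 64 = 8², a perfect square.

n = 6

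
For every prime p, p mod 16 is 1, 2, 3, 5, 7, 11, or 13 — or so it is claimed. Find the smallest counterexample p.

We need the least prime p for which the claim fails.
For p = 2, 3, 5, 7, 11, 13, 17, 19, 23, 29 the conclusion holds.
p = 31: 31 mod 16 = 15 — not in {1, 2, 3, 5, 7, 11, 13}.
So p = 31 is the smallest counterexample.

p = 31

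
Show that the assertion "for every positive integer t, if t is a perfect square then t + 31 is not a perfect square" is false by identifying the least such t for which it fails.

t = 225

A counterexample is any positive integer t such that t is a perfect square but t + 31 is a perfect square; we check each in order.
For t = 1, 4, 9, 16, …, 144, 169, 196 the conclusion holds.
t = 225: 225 = 15² and 225 + 31 = 256 = 16².
Hence t = 225 is a counterexample.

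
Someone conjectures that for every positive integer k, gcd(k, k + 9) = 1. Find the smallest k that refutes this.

Check each positive integer k in order until gcd(k, k + 9) > 1.
For k = 1, 2 the conclusion holds.
k = 3: gcd(3, 12) = 3.
Hence k = 3 is a counterexample.

k = 3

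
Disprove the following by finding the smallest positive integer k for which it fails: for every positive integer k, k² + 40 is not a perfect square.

k = 3

We need the least positive integer k for which k² + 40 is a perfect square.
For k = 1, 2 the conclusion holds.
k = 3: 3² + 40 = 49 = 7², a perfect square.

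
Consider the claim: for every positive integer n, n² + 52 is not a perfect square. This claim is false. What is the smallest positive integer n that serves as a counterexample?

A counterexample is any positive integer n such that n² + 52 is a perfect square; we check each in order.
For n = 1, 2, 3, 4, …, 9, 10, 11 the conclusion holds.
n = 12: 12² + 52 = 196 = 14², a perfect square.

n = 12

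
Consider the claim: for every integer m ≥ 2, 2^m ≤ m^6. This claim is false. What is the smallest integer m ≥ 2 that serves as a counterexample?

Check each integer m ≥ 2 in order until 2^m > m^6.
For m = 2, 3, 4, 5, …, 27, 28, 29 the conclusion holds.
m = 30: 2^m = 1073741824 and m^6 = 729000000, so 1073741824 > 729000000.

m = 30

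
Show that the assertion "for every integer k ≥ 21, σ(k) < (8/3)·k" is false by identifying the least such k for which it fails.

The first 39 eligible values, up to k = 59, all satisfy the conclusion.
k = 60: σ(60) = 168; 168 ≥ 160.

k = 60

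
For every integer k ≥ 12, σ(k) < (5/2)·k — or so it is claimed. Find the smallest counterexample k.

For k = 12, 13, 14, 15, …, 21, 22, 23 the conclusion holds.
k = 24: σ(24) = 60; 60 ≥ 60.

k = 24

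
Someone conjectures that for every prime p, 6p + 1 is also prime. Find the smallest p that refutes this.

p = 19

The first 7 eligible values, up to p = 17, all satisfy the conclusion.
p = 19: 6p + 1 = 115 = 5 × 23, not prime.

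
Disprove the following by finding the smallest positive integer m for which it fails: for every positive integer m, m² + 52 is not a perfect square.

m = 12

We need the least positive integer m for which m² + 52 is a perfect square.
For m = 1, 2, 3, 4, …, 9, 10, 11 the conclusion holds.
m = 12: 12² + 52 = 196 = 14², a perfect square.
Thus m = 12 disproves the claim, and no smaller m works.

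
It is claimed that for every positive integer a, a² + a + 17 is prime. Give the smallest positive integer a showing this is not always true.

a = 16

Check each positive integer a in order until a² + a + 17 is not prime.
For a = 1, 2, 3, 4, …, 13, 14, 15 the conclusion holds.
a = 16: a² + a + 17 = 289 = 17 × 17, composite.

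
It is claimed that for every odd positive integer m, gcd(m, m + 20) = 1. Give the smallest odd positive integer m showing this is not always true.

Check each odd positive integer m in order until gcd(m, m + 20) > 1.
m = 1: gcd(1, 21) = 1.
m = 3: gcd(3, 23) = 1.
m = 5: gcd(5, 25) = 5.

m = 5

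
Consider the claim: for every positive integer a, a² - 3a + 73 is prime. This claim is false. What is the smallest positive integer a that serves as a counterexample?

Check each positive integer a in order until a² - 3a + 73 is not prime.
For a = 1, 2, 3 the conclusion holds.
a = 4: a² - 3a + 73 = 77 = 7 × 11, composite.
Thus a = 4 disproves the claim, and no smaller a works.

a = 4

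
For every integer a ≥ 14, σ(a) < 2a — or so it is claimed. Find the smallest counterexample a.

a = 18

Check each integer a ≥ 14 in order until the claim fails.
a = 14: σ(14) = 24; 24 < 28.
a = 15: σ(15) = 24; 24 < 30.
a = 16: σ(16) = 31; 31 < 32.
a = 17: σ(17) = 18; 18 < 34.
a = 18: σ(18) = 39; 39 ≥ 36.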